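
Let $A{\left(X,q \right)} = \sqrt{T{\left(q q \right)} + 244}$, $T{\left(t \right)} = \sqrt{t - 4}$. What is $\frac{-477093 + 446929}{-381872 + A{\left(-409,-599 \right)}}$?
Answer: $\frac{30164}{381872 - \sqrt{244 + \sqrt{358797}}} \approx 0.078996$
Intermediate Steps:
$T{\left(t \right)} = \sqrt{-4 + t}$
$A{\left(X,q \right)} = \sqrt{244 + \sqrt{-4 + q^{2}}}$ ($A{\left(X,q \right)} = \sqrt{\sqrt{-4 + q q} + 244} = \sqrt{\sqrt{-4 + q^{2}} + 244} = \sqrt{244 + \sqrt{-4 + q^{2}}}$)
$\frac{-477093 + 446929}{-381872 + A{\left(-409,-599 \right)}} = \frac{-477093 + 446929}{-381872 + \sqrt{244 + \sqrt{-4 + \left(-599\right)^{2}}}} = - \frac{30164}{-381872 + \sqrt{244 + \sqrt{-4 + 358801}}} = - \frac{30164}{-381872 + \sqrt{244 + \sqrt{358797}}}$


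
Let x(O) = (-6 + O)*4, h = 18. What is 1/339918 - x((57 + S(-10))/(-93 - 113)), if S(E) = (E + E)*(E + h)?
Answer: 7478197/339918 ≈ 22.000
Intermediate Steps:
S(E) = 2*E*(18 + E) (S(E) = (E + E)*(E + 18) = (2*E)*(18 + E) = 2*E*(18 + E))
x(O) = -24 + 4*O
1/339918 - x((57 + S(-10))/(-93 - 113)) = 1/339918 - (-24 + 4*((57 + 2*(-10)*(18 - 10))/(-93 - 113))) = 1/339918 - (-24 + 4*((57 + 2*(-10)*8)/(-206))) = 1/339918 - (-24 + 4*((57 - 160)*(-1/206))) = 1/339918 - (-24 + 4*(-103*(-1/206))) = 1/339918 - (-24 + 4*(½)) = 1/339918 - (-24 + 2) = 1/339918 - 1*(-22) = 1/339918 + 22 = 7478197/339918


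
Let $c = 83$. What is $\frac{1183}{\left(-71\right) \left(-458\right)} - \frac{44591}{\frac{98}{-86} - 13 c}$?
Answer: $\frac{15601345388}{377582757} \approx 41.319$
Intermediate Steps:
$\frac{1183}{\left(-71\right) \left(-458\right)} - \frac{44591}{\frac{98}{-86} - 13 c} = \frac{1183}{\left(-71\right) \left(-458\right)} - \frac{44591}{\frac{98}{-86} - 1079} = \frac{1183}{32518} - \frac{44591}{98 \left(- \frac{1}{86}\right) - 1079} = 1183 \cdot \frac{1}{32518} - \frac{44591}{- \frac{49}{43} - 1079} = \frac{1183}{32518} - \frac{44591}{- \frac{46446}{43}} = \frac{1183}{32518} - - \frac{1917413}{46446} = \frac{1183}{32518} + \frac{1917413}{46446} = \frac{15601345388}{377582757}$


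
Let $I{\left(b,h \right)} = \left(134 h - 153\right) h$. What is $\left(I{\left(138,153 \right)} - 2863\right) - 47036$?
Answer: $3063498$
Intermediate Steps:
$I{\left(b,h \right)} = h \left(-153 + 134 h\right)$ ($I{\left(b,h \right)} = \left(-153 + 134 h\right) h = h \left(-153 + 134 h\right)$)
$\left(I{\left(138,153 \right)} - 2863\right) - 47036 = \left(153 \left(-153 + 134 \cdot 153\right) - 2863\right) - 47036 = \left(153 \left(-153 + 20502\right) - 2863\right) - 47036 = \left(153 \cdot 20349 - 2863\right) - 47036 = \left(3113397 - 2863\right) - 47036 = 3110534 - 47036 = 3063498$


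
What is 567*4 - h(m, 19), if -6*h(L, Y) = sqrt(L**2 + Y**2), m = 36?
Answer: 2268 + sqrt(1657)/6 ≈ 2274.8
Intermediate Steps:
h(L, Y) = -sqrt(L**2 + Y**2)/6
567*4 - h(m, 19) = 567*4 - (-1)*sqrt(36**2 + 19**2)/6 = 2268 - (-1)*sqrt(1296 + 361)/6 = 2268 - (-1)*sqrt(1657)/6 = 2268 + sqrt(1657)/6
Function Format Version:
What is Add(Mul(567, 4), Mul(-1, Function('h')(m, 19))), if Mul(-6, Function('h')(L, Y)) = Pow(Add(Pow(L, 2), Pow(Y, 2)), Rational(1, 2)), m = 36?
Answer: Add(2268, Mul(Rational(1, 6), Pow(1657, Rational(1, 2)))) ≈ 2274.8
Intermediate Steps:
Function('h')(L, Y) = Mul(Rational(-1, 6), Pow(Add(Pow(L, 2), Pow(Y, 2)), Rational(1, 2)))
Add(Mul(567, 4), Mul(-1, Function('h')(m, 19))) = Add(Mul(567, 4), Mul(-1, Mul(Rational(-1, 6), Pow(Add(Pow(36, 2), Pow(19, 2)), Rational(1, 2))))) = Add(2268, Mul(-1, Mul(Rational(-1, 6), Pow(Add(1296, 361), Rational(1, 2))))) = Add(2268, Mul(-1, Mul(Rational(-1, 6), Pow(1657, Rational(1, 2))))) = Add(2268, Mul(Rational(1, 6), Pow(1657, Rational(1, 2))))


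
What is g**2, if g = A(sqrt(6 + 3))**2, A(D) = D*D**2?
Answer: 531441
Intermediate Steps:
A(D) = D**3
g = 729 (g = ((sqrt(6 + 3))**3)**2 = ((sqrt(9))**3)**2 = (3**3)**2 = 27**2 = 729)
g**2 = 729**2 = 531441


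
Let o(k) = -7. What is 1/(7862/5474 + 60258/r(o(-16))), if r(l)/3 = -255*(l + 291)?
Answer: 5829810/6756107 ≈ 0.86290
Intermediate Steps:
r(l) = -222615 - 765*l (r(l) = 3*(-255*(l + 291)) = 3*(-255*(291 + l)) = 3*(-74205 - 255*l) = -222615 - 765*l)
1/(7862/5474 + 60258/r(o(-16))) = 1/(7862/5474 + 60258/(-222615 - 765*(-7))) = 1/(7862*(1/5474) + 60258/(-222615 + 5355)) = 1/(3931/2737 + 60258/(-217260)) = 1/(3931/2737 + 60258*(-1/217260)) = 1/(3931/2737 - 10043/36210) = 1/(6756107/5829810) = 5829810/6756107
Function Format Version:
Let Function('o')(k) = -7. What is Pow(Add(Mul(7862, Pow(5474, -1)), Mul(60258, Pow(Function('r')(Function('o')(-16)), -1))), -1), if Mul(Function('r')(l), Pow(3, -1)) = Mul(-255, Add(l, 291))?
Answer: Rational(5829810, 6756107) ≈ 0.86290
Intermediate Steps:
Function('r')(l) = Add(-222615, Mul(-765, l)) (Function('r')(l) = Mul(3, Mul(-255, Add(l, 291))) = Mul(3, Mul(-255, Add(291, l))) = Mul(3, Add(-74205, Mul(-255, l))) = Add(-222615, Mul(-765, l)))
Pow(Add(Mul(7862, Pow(5474, -1)), Mul(60258, Pow(Function('r')(Function('o')(-16)), -1))), -1) = Pow(Add(Mul(7862, Pow(5474, -1)), Mul(60258, Pow(Add(-222615, Mul(-765, -7)), -1))), -1) = Pow(Add(Mul(7862, Rational(1, 5474)), Mul(60258, Pow(Add(-222615, 5355), -1))), -1) = Pow(Add(Rational(3931, 2737), Mul(60258, Pow(-217260, -1))), -1) = Pow(Add(Rational(3931, 2737), Mul(60258, Rational(-1, 217260))), -1) = Pow(Add(Rational(3931, 2737), Rational(-10043, 36210)), -1) = Pow(Rational(6756107, 5829810), -1) = Rational(5829810, 6756107)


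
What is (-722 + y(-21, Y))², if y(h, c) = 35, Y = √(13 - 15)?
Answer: 471969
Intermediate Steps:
Y = I*√2 (Y = √(-2) = I*√2 ≈ 1.4142*I)
(-722 + y(-21, Y))² = (-722 + 35)² = (-687)² = 471969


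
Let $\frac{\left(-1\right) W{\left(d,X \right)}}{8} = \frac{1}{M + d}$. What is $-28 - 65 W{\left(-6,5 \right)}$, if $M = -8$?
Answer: $- \frac{456}{7} \approx -65.143$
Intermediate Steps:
$W{\left(d,X \right)} = - \frac{8}{-8 + d}$
$-28 - 65 W{\left(-6,5 \right)} = -28 - 65 \left(- \frac{8}{-8 - 6}\right) = -28 - 65 \left(- \frac{8}{-14}\right) = -28 - 65 \left(\left(-8\right) \left(- \frac{1}{14}\right)\right) = -28 - \frac{260}{7} = - \frac{456}{7}$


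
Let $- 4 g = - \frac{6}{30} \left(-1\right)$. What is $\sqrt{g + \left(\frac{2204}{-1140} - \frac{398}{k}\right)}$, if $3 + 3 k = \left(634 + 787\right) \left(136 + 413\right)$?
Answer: $\frac{i \sqrt{30199533648285}}{3900630} \approx 1.4089 i$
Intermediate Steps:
$k = 260042$ ($k = -1 + \frac{\left(634 + 787\right) \left(136 + 413\right)}{3} = -1 + \frac{1421 \cdot 549}{3} = -1 + \frac{1}{3} \cdot 780129 = -1 + 260043 = 260042$)
$g = - \frac{1}{20}$ ($g = - \frac{- \frac{6}{30} \left(-1\right)}{4} = - \frac{\left(-6\right) \frac{1}{30} \left(-1\right)}{4} = - \frac{\left(- \frac{1}{5}\right) \left(-1\right)}{4} = \left(- \frac{1}{4}\right) \frac{1}{5} = - \frac{1}{20} \approx -0.05$)
$\sqrt{g + \left(\frac{2204}{-1140} - \frac{398}{k}\right)} = \sqrt{- \frac{1}{20} + \left(\frac{2204}{-1140} - \frac{398}{260042}\right)} = \sqrt{- \frac{1}{20} + \left(2204 \left(- \frac{1}{1140}\right) - \frac{199}{130021}\right)} = \sqrt{- \frac{1}{20} - \frac{3773594}{1950315}} = \sqrt{- \frac{15484439}{7801260}} = \frac{i \sqrt{30199533648285}}{3900630}$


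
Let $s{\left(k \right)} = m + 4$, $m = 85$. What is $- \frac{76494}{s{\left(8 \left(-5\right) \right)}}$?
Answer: $- \frac{76494}{89} \approx -859.48$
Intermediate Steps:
$s{\left(k \right)} = 89$ ($s{\left(k \right)} = 85 + 4 = 89$)
$- \frac{76494}{s{\left(8 \left(-5\right) \right)}} = - \frac{76494}{89}$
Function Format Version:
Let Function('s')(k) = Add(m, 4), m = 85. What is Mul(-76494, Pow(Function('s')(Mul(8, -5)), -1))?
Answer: Rational(-76494, 89) ≈ -859.48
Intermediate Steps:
Function('s')(k) = 89 (Function('s')(k) = Add(85, 4) = 89)
Mul(-76494, Pow(Function('s')(Mul(8, -5)), -1)) = Mul(-76494, Pow(89, -1)) = Mul(-76494, Rational(1, 89)) = Rational(-76494, 89)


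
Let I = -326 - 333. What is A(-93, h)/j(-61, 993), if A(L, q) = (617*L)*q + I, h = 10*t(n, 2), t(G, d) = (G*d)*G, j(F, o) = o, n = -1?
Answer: -1148279/993 ≈ -1156.4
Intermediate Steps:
I = -659
t(G, d) = d*G²
h = 20 (h = 10*(2*(-1)²) = 10*(2*1) = 10*2 = 20)
A(L, q) = -659 + 617*L*q (A(L, q) = (617*L)*q - 659 = 617*L*q - 659 = -659 + 617*L*q)
A(-93, h)/j(-61, 993) = (-659 + 617*(-93)*20)/993 = (-659 - 1147620)*(1/993) = -1148279*1/993 = -1148279/993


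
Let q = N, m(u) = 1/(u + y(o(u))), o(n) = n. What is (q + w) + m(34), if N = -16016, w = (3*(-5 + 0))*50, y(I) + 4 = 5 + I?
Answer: -1156853/69 ≈ -16766.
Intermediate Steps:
y(I) = 1 + I (y(I) = -4 + (5 + I) = 1 + I)
w = -750 (w = (3*(-5))*50 = -15*50 = -750)
m(u) = 1/(1 + 2*u) (m(u) = 1/(u + (1 + u)) = 1/(1 + 2*u))
q = -16016
(q + w) + m(34) = (-16016 - 750) + 1/(1 + 2*34) = -16766 + 1/(1 + 68) = -16766 + 1/69 = -1156853/69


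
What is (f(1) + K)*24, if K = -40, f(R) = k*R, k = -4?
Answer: -1056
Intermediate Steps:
f(R) = -4*R
(f(1) + K)*24 = (-4*1 - 40)*24 = (-4 - 40)*24 = -44*24 = -1056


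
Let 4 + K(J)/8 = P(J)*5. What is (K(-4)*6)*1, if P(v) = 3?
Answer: 528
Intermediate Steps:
K(J) = 88 (K(J) = -32 + 8*(3*5) = -32 + 8*15 = -32 + 120 = 88)
(K(-4)*6)*1 = (88*6)*1 = 528*1 = 528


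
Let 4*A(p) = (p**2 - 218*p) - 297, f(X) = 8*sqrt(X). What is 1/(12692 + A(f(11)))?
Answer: 204700/2585423729 + 6976*sqrt(11)/2585423729 ≈ 8.8124e-5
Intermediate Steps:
A(p) = -297/4 - 109*p/2 + p**2/4 (A(p) = ((p**2 - 218*p) - 297)/4 = (-297 + p**2 - 218*p)/4 = -297/4 - 109*p/2 + p**2/4)
1/(12692 + A(f(11))) = 1/(12692 + (-297/4 - 436*sqrt(11) + (8*sqrt(11))**2/4)) = 1/(12692 + (-297/4 - 436*sqrt(11) + (1/4)*704)) = 1/(12692 + (-297/4 - 436*sqrt(11) + 176)) = 1/(12692 + (407/4 - 436*sqrt(11))) = 1/(51175/4 - 436*sqrt(11))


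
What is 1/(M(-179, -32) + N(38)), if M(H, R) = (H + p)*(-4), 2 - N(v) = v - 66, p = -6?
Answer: 1/770 ≈ 0.0012987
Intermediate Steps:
N(v) = 68 - v (N(v) = 2 - (v - 66) = 2 - (-66 + v) = 2 + (66 - v) = 68 - v)
M(H, R) = 24 - 4*H (M(H, R) = (H - 6)*(-4) = (-6 + H)*(-4) = 24 - 4*H)
1/(M(-179, -32) + N(38)) = 1/((24 - 4*(-179)) + (68 - 1*38)) = 1/((24 + 716) + (68 - 38)) = 1/(740 + 30) = 1/770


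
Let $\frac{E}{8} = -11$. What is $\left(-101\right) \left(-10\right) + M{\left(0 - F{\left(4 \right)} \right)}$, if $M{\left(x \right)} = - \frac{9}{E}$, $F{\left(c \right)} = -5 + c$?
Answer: $\frac{88889}{88} \approx 1010.1$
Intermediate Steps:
$E = -88$ ($E = 8 \left(-11\right) = -88$)
$M{\left(x \right)} = \frac{9}{88}$ ($M{\left(x \right)} = - \frac{9}{-88} = \left(-9\right) \left(- \frac{1}{88}\right) = \frac{9}{88}$)
$\left(-101\right) \left(-10\right) + M{\left(0 - F{\left(4 \right)} \right)} = \left(-101\right) \left(-10\right) + \frac{9}{88} = 1010 + \frac{9}{88} = \frac{88889}{88}$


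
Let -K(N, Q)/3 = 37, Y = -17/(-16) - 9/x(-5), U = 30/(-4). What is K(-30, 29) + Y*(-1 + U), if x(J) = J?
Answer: -21653/160 ≈ -135.33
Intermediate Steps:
U = -15/2 (U = 30*(-¼) = -15/2 ≈ -7.5000)
Y = 229/80 (Y = -17/(-16) - 9/(-5) = -17*(-1/16) - 9*(-⅕) = 17/16 + 9/5 = 229/80 ≈ 2.8625)
K(N, Q) = -111 (K(N, Q) = -3*37 = -111)
K(-30, 29) + Y*(-1 + U) = -111 + 229*(-1 - 15/2)/80 = -111 + (229/80)*(-17/2) = -111 - 3893/160 = -21653/160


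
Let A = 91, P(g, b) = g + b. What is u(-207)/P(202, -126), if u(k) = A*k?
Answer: -18837/76 ≈ -247.86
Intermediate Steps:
P(g, b) = b + g
u(k) = 91*k
u(-207)/P(202, -126) = (91*(-207))/(-126 + 202) = -18837/76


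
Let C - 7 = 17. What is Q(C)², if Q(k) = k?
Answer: 576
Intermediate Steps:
C = 24 (C = 7 + 17 = 24)
Q(C)² = 24² = 576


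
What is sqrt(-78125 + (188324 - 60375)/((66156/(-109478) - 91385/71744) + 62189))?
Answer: I*sqrt(12907353315923343147231497487837)/12853733838983 ≈ 279.5*I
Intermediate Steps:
sqrt(-78125 + (188324 - 60375)/((66156/(-109478) - 91385/71744) + 62189)) = sqrt(-78125 + 127949/((66156*(-1/109478) - 91385*1/71744) + 62189)) = sqrt(-78125 + 127949/((-33078/54739 - 91385/71744) + 62189)) = sqrt(-78125 + 127949/(-388182713/206694464 + 62189)) = sqrt(-78125 + 127949/(12853733838983/206694464)) = sqrt(-78125 + 127949*(206694464/12853733838983)) = sqrt(-78125 + 26446349974336/12853733838983) = sqrt(-1004171509820572539/12853733838983) = I*sqrt(12907353315923343147231497487837)/12853733838983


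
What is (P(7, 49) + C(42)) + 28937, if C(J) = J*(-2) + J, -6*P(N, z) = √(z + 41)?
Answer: 28895 - √10/2 ≈ 28893.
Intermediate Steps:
P(N, z) = -√(41 + z)/6 (P(N, z) = -√(z + 41)/6 = -√(41 + z)/6)
C(J) = -J (C(J) = -2*J + J = -J)
(P(7, 49) + C(42)) + 28937 = (-√(41 + 49)/6 - 1*42) + 28937 = (-√10/2 - 42) + 28937 = (-42 - √10/2) + 28937 = 28895 - √10/2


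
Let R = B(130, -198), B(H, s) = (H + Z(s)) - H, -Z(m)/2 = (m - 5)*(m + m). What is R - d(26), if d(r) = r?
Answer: -160802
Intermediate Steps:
Z(m) = -4*m*(-5 + m) (Z(m) = -2*(m - 5)*(m + m) = -2*(-5 + m)*2*m = -4*m*(-5 + m))
B(H, s) = 4*s*(5 - s) (B(H, s) = (H + 4*s*(5 - s)) - H = 4*s*(5 - s))
R = -160776 (R = 4*(-198)*(5 - 1*(-198)) = 4*(-198)*(5 + 198) = 4*(-198)*203 = -160776)
R - d(26) = -160776 - 1*26 = -160776 - 26 = -160802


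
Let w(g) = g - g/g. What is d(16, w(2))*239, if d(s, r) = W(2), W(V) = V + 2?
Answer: 956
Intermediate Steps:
W(V) = 2 + V
w(g) = -1 + g (w(g) = g - 1*1 = g - 1 = -1 + g)
d(s, r) = 4 (d(s, r) = 2 + 2 = 4)
d(16, w(2))*239 = 4*239 = 956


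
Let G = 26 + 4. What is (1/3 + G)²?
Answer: 8281/9 ≈ 920.11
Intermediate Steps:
G = 30
(1/3 + G)² = (1/3 + 30)² = (⅓ + 30)² = (91/3)² = 8281/9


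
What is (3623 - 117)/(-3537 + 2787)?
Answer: -1753/375 ≈ -4.6747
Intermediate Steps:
(3623 - 117)/(-3537 + 2787) = 3506/(-750) = 3506*(-1/750) = -1753/375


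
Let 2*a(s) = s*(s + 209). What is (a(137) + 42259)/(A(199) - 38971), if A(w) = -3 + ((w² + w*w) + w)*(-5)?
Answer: -65960/435979 ≈ -0.15129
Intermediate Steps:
a(s) = s*(209 + s)/2 (a(s) = (s*(s + 209))/2 = (s*(209 + s))/2 = s*(209 + s)/2)
A(w) = -3 - 10*w² - 5*w (A(w) = -3 + ((w² + w²) + w)*(-5) = -3 + (2*w² + w)*(-5) = -3 + (w + 2*w²)*(-5) = -3 + (-10*w² - 5*w) = -3 - 10*w² - 5*w)
(a(137) + 42259)/(A(199) - 38971) = ((½)*137*(209 + 137) + 42259)/((-3 - 10*199² - 5*199) - 38971) = ((½)*137*346 + 42259)/((-3 - 10*39601 - 995) - 38971) = (23701 + 42259)/((-3 - 396010 - 995) - 38971) = 65960/(-397008 - 38971) = 65960/(-435979) = 65960*(-1/435979) = -65960/435979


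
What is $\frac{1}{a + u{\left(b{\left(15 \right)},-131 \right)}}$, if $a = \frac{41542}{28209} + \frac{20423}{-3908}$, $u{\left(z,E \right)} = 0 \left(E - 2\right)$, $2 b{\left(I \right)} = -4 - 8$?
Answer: $- \frac{110240772}{413766271} \approx -0.26643$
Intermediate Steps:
$b{\left(I \right)} = -6$ ($b{\left(I \right)} = \frac{-4 - 8}{2} = \frac{1}{2} \left(-12\right) = -6$)
$u{\left(z,E \right)} = 0$ ($u{\left(z,E \right)} = 0 \left(-2 + E\right) = 0$)
$a = - \frac{413766271}{110240772}$ ($a = 41542 \cdot \frac{1}{28209} + 20423 \left(- \frac{1}{3908}\right) = \frac{41542}{28209} - \frac{20423}{3908} = - \frac{413766271}{110240772} \approx -3.7533$)
$\frac{1}{a + u{\left(b{\left(15 \right)},-131 \right)}} = \frac{1}{- \frac{413766271}{110240772} + 0} = \frac{1}{- \frac{413766271}{110240772}} = - \frac{110240772}{413766271}$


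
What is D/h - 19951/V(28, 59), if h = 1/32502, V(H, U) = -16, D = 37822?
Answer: 19668670255/16 ≈ 1.2293e+9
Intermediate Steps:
h = 1/32502 ≈ 3.0767e-5
D/h - 19951/V(28, 59) = 37822/(1/32502) - 19951/(-16) = 37822*32502 - 19951*(-1/16) = 1229290644 + 19951/16 = 19668670255/16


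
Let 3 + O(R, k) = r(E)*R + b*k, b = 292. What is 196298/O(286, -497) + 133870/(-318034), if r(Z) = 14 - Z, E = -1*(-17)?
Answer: -40986225041/23214096745 ≈ -1.7656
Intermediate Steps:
E = 17
O(R, k) = -3 - 3*R + 292*k (O(R, k) = -3 + ((14 - 1*17)*R + 292*k) = -3 + ((14 - 17)*R + 292*k) = -3 + (-3*R + 292*k) = -3 - 3*R + 292*k)
196298/O(286, -497) + 133870/(-318034) = 196298/(-3 - 3*286 + 292*(-497)) + 133870/(-318034) = 196298/(-3 - 858 - 145124) + 133870*(-1/318034) = 196298/(-145985) - 66935/159017 = 196298*(-1/145985) - 66935/159017 = -196298/145985 - 66935/159017 = -40986225041/23214096745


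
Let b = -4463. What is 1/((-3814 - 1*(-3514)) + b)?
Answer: -1/4763 ≈ -0.00020995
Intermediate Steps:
1/((-3814 - 1*(-3514)) + b) = 1/((-3814 - 1*(-3514)) - 4463) = 1/((-3814 + 3514) - 4463) = 1/(-300 - 4463) = 1/(-4763) = -1/4763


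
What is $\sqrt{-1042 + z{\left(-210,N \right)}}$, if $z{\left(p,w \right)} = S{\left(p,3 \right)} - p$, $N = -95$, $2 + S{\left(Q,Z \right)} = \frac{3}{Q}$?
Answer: $\frac{i \sqrt{4086670}}{70} \approx 28.879 i$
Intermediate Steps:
$S{\left(Q,Z \right)} = -2 + \frac{3}{Q}$
$z{\left(p,w \right)} = -2 - p + \frac{3}{p}$ ($z{\left(p,w \right)} = \left(-2 + \frac{3}{p}\right) - p = -2 - p + \frac{3}{p}$)
$\sqrt{-1042 + z{\left(-210,N \right)}} = \sqrt{-1042 - \left(-208 + \frac{1}{70}\right)} = \sqrt{-1042 + \left(-2 + 210 + 3 \left(- \frac{1}{210}\right)\right)} = \sqrt{-1042 - - \frac{14559}{70}} = \sqrt{-1042 + \frac{14559}{70}} = \sqrt{- \frac{58381}{70}} = \frac{i \sqrt{4086670}}{70}$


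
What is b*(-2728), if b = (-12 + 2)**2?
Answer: -272800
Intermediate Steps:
b = 100 (b = (-10)**2 = 100)
b*(-2728) = 100*(-2728) = -272800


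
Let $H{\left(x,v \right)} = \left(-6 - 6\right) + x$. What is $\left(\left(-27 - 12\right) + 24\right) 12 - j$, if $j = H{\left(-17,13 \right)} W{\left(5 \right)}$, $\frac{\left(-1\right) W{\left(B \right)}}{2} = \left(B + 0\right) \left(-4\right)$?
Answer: $980$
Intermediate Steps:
$W{\left(B \right)} = 8 B$ ($W{\left(B \right)} = - 2 \left(B + 0\right) \left(-4\right) = - 2 B \left(-4\right) = - 2 \left(- 4 B\right) = 8 B$)
$H{\left(x,v \right)} = -12 + x$
$j = -1160$ ($j = \left(-12 - 17\right) 8 \cdot 5 = \left(-29\right) 40 = -1160$)
$\left(\left(-27 - 12\right) + 24\right) 12 - j = \left(\left(-27 - 12\right) + 24\right) 12 - -1160 = \left(-39 + 24\right) 12 + 1160 = \left(-15\right) 12 + 1160 = -180 + 1160 = 980$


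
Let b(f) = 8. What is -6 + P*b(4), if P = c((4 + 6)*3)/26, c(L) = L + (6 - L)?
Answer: -54/13 ≈ -4.1538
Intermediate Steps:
c(L) = 6
P = 3/13 (P = 6/26 = 6*(1/26) = 3/13 ≈ 0.23077)
-6 + P*b(4) = -6 + (3/13)*8 = -6 + 24/13 = -54/13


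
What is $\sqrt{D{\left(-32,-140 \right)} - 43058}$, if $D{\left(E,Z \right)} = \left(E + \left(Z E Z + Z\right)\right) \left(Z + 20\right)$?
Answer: $\sqrt{75241582} \approx 8674.2$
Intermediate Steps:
$D{\left(E,Z \right)} = \left(20 + Z\right) \left(E + Z + E Z^{2}\right)$ ($D{\left(E,Z \right)} = \left(E + \left(E Z Z + Z\right)\right) \left(20 + Z\right) = \left(E + \left(E Z^{2} + Z\right)\right) \left(20 + Z\right) = \left(E + \left(Z + E Z^{2}\right)\right) \left(20 + Z\right) = \left(E + Z + E Z^{2}\right) \left(20 + Z\right) = \left(20 + Z\right) \left(E + Z + E Z^{2}\right)$)
$\sqrt{D{\left(-32,-140 \right)} - 43058} = \sqrt{\left(\left(-140\right)^{2} + 20 \left(-32\right) + 20 \left(-140\right) - -4480 - 32 \left(-140\right)^{3} + 20 \left(-32\right) \left(-140\right)^{2}\right) - 43058} = \sqrt{\left(19600 - 640 - 2800 + 4480 - -87808000 + 20 \left(-32\right) 19600\right) - 43058} = \sqrt{\left(19600 - 640 - 2800 + 4480 + 87808000 - 12544000\right) - 43058} = \sqrt{75284640 - 43058} = \sqrt{75241582}$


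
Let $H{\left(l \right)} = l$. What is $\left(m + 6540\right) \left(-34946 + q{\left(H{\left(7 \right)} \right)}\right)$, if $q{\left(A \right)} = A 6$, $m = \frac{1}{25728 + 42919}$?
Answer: $- \frac{15670199002424}{68647} \approx -2.2827 \cdot 10^{8}$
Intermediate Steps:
$m = \frac{1}{68647} \approx 1.4567 \cdot 10^{-5}$
$q{\left(A \right)} = 6 A$
$\left(m + 6540\right) \left(-34946 + q{\left(H{\left(7 \right)} \right)}\right) = \left(\frac{1}{68647} + 6540\right) \left(-34946 + 6 \cdot 7\right) = \frac{448951381 \left(-34946 + 42\right)}{68647} = \frac{448951381}{68647} \left(-34904\right) = - \frac{15670199002424}{68647}$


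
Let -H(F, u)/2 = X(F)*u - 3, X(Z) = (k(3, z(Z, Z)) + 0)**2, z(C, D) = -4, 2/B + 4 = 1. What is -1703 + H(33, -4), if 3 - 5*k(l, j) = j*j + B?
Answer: -370873/225 ≈ -1648.3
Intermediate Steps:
B = -2/3 (B = 2/(-4 + 1) = 2/(-3) = 2*(-1/3) = -2/3 ≈ -0.66667)
k(l, j) = 11/15 - j**2/5 (k(l, j) = 3/5 - (j*j - 2/3)/5 = 3/5 - (j**2 - 2/3)/5 = 3/5 - (-2/3 + j**2)/5 = 3/5 + (2/15 - j**2/5) = 11/15 - j**2/5)
X(Z) = 1369/225 (X(Z) = ((11/15 - 1/5*(-4)**2) + 0)**2 = ((11/15 - 1/5*16) + 0)**2 = ((11/15 - 16/5) + 0)**2 = (-37/15 + 0)**2 = (-37/15)**2 = 1369/225)
H(F, u) = 6 - 2738*u/225 (H(F, u) = -2*(1369*u/225 - 3) = -2*(-3 + 1369*u/225) = 6 - 2738*u/225)
-1703 + H(33, -4) = -1703 + (6 - 2738/225*(-4)) = -1703 + (6 + 10952/225) = -1703 + 12302/225 = -370873/225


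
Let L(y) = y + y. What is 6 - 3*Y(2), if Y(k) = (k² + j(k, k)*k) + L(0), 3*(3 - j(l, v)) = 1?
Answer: -22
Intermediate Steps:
L(y) = 2*y
j(l, v) = 8/3 (j(l, v) = 3 - ⅓*1 = 3 - ⅓ = 8/3)
Y(k) = k² + 8*k/3 (Y(k) = (k² + 8*k/3) + 2*0 = (k² + 8*k/3) + 0 = k² + 8*k/3)
6 - 3*Y(2) = 6 - 2*(8 + 3*2) = 6 - 2*(8 + 6) = 6 - 2*14 = 6 - 3*28/3 = 6 - 28 = -22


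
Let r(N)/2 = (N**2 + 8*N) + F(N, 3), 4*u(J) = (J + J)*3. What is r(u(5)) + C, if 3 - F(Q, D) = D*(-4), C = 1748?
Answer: 4021/2 ≈ 2010.5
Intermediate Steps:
u(J) = 3*J/2 (u(J) = ((J + J)*3)/4 = ((2*J)*3)/4 = (6*J)/4 = 3*J/2)
F(Q, D) = 3 + 4*D (F(Q, D) = 3 - D*(-4) = 3 - (-4)*D = 3 + 4*D)
r(N) = 30 + 2*N**2 + 16*N (r(N) = 2*((N**2 + 8*N) + (3 + 4*3)) = 2*((N**2 + 8*N) + (3 + 12)) = 2*((N**2 + 8*N) + 15) = 2*(15 + N**2 + 8*N) = 30 + 2*N**2 + 16*N)
r(u(5)) + C = (30 + 2*((3/2)*5)**2 + 16*((3/2)*5)) + 1748 = (30 + 2*(15/2)**2 + 16*(15/2)) + 1748 = (30 + 2*(225/4) + 120) + 1748 = (30 + 225/2 + 120) + 1748 = 525/2 + 1748 = 4021/2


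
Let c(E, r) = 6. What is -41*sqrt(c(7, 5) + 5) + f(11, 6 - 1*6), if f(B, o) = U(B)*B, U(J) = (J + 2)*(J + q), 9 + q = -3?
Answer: -143 - 41*sqrt(11) ≈ -278.98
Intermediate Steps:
q = -12 (q = -9 - 3 = -12)
U(J) = (-12 + J)*(2 + J) (U(J) = (J + 2)*(J - 12) = (2 + J)*(-12 + J) = (-12 + J)*(2 + J))
f(B, o) = B*(-24 + B**2 - 10*B) (f(B, o) = (-24 + B**2 - 10*B)*B = B*(-24 + B**2 - 10*B))
-41*sqrt(c(7, 5) + 5) + f(11, 6 - 1*6) = -41*sqrt(6 + 5) + 11*(-24 + 11**2 - 10*11) = -41*sqrt(11) + 11*(-24 + 121 - 110) = -41*sqrt(11) + 11*(-13) = -41*sqrt(11) - 143 = -143 - 41*sqrt(11)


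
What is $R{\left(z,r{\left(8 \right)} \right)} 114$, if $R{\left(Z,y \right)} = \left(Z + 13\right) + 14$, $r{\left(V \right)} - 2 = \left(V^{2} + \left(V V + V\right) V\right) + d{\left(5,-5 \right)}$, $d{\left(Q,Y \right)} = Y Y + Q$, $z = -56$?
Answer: $-3306$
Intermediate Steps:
$d{\left(Q,Y \right)} = Q + Y^{2}$ ($d{\left(Q,Y \right)} = Y^{2} + Q = Q + Y^{2}$)
$r{\left(V \right)} = 32 + V^{2} + V \left(V + V^{2}\right)$ ($r{\left(V \right)} = 2 + \left(\left(V^{2} + \left(V V + V\right) V\right) + \left(5 + \left(-5\right)^{2}\right)\right) = 2 + \left(\left(V^{2} + \left(V^{2} + V\right) V\right) + \left(5 + 25\right)\right) = 2 + \left(\left(V^{2} + \left(V + V^{2}\right) V\right) + 30\right) = 2 + \left(\left(V^{2} + V \left(V + V^{2}\right)\right) + 30\right) = 2 + \left(30 + V^{2} + V \left(V + V^{2}\right)\right) = 32 + V^{2} + V \left(V + V^{2}\right)$)
$R{\left(Z,y \right)} = 27 + Z$ ($R{\left(Z,y \right)} = \left(13 + Z\right) + 14 = 27 + Z$)
$R{\left(z,r{\left(8 \right)} \right)} 114 = \left(27 - 56\right) 114 = \left(-29\right) 114 = -3306$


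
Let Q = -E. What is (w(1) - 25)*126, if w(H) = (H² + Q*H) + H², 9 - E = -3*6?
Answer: -6300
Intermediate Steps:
E = 27 (E = 9 - (-3)*6 = 9 - 1*(-18) = 9 + 18 = 27)
Q = -27 (Q = -1*27 = -27)
w(H) = -27*H + 2*H² (w(H) = (H² - 27*H) + H² = -27*H + 2*H²)
(w(1) - 25)*126 = (1*(-27 + 2*1) - 25)*126 = (1*(-27 + 2) - 25)*126 = (1*(-25) - 25)*126 = (-25 - 25)*126 = -50*126 = -6300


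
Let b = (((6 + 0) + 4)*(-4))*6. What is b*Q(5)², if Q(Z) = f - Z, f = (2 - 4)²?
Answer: -240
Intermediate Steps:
f = 4 (f = (-2)² = 4)
Q(Z) = 4 - Z
b = -240 (b = ((6 + 4)*(-4))*6 = (10*(-4))*6 = -40*6 = -240)
b*Q(5)² = -240*(4 - 1*5)² = -240*(4 - 5)² = -240*(-1)² = -240*1 = -240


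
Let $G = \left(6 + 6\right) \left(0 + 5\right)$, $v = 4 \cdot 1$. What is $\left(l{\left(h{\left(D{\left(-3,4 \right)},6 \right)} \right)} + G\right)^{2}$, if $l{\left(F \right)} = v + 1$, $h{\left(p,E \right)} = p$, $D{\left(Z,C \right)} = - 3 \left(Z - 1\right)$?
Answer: $4225$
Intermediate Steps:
$v = 4$
$D{\left(Z,C \right)} = 3 - 3 Z$ ($D{\left(Z,C \right)} = - 3 \left(-1 + Z\right) = 3 - 3 Z$)
$G = 60$ ($G = 12 \cdot 5 = 60$)
$l{\left(F \right)} = 5$ ($l{\left(F \right)} = 4 + 1 = 5$)
$\left(l{\left(h{\left(D{\left(-3,4 \right)},6 \right)} \right)} + G\right)^{2} = \left(5 + 60\right)^{2} = 65^{2} = 4225$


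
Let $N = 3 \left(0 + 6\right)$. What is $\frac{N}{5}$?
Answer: $\frac{18}{5} \approx 3.6$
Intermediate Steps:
$N = 18$ ($N = 3 \cdot 6 = 18$)
$\frac{N}{5} = \frac{1}{5} \cdot 18 = \frac{18}{5}$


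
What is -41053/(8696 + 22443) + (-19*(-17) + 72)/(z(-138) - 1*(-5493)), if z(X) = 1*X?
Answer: -41507782/33349869 ≈ -1.2446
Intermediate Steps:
z(X) = X
-41053/(8696 + 22443) + (-19*(-17) + 72)/(z(-138) - 1*(-5493)) = -41053/(8696 + 22443) + (-19*(-17) + 72)/(-138 - 1*(-5493)) = -41053/31139 + (323 + 72)/(-138 + 5493) = -41053*1/31139 + 395/5355 = -41053/31139 + 395*(1/5355) = -41053/31139 + 79/1071 = -41507782/33349869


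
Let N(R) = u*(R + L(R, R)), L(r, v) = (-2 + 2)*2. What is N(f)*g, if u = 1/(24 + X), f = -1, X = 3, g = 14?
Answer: -14/27 ≈ -0.51852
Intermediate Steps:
L(r, v) = 0 (L(r, v) = 0*2 = 0)
u = 1/27 (u = 1/(24 + 3) = 1/27 ≈ 0.037037)
N(R) = R/27 (N(R) = (R + 0)/27 = R/27)
N(f)*g = ((1/27)*(-1))*14 = -1/27*14 = -14/27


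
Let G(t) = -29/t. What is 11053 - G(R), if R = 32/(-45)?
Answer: 352391/32 ≈ 11012.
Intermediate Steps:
R = -32/45 (R = 32*(-1/45) = -32/45 ≈ -0.71111)
11053 - G(R) = 11053 - (-29)/(-32/45) = 11053 - (-29)*(-45)/32 = 11053 - 1*1305/32 = 11053 - 1305/32 = 352391/32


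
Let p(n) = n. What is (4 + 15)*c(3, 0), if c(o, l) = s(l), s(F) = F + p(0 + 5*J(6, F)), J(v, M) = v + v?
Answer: 1140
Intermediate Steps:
J(v, M) = 2*v
s(F) = 60 + F (s(F) = F + (0 + 5*(2*6)) = F + (0 + 5*12) = F + (0 + 60) = F + 60 = 60 + F)
c(o, l) = 60 + l
(4 + 15)*c(3, 0) = (4 + 15)*(60 + 0) = 19*60 = 1140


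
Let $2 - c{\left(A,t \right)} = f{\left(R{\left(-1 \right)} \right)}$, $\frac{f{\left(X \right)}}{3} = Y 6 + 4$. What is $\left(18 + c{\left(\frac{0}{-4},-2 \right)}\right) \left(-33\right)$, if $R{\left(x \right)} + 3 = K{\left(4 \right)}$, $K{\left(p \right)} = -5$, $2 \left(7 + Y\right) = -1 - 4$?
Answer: $-5907$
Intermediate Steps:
$Y = - \frac{19}{2}$ ($Y = -7 + \frac{-1 - 4}{2} = -7 + \frac{1}{2} \left(-5\right) = -7 - \frac{5}{2} = - \frac{19}{2} \approx -9.5$)
$R{\left(x \right)} = -8$ ($R{\left(x \right)} = -3 - 5 = -8$)
$f{\left(X \right)} = -159$ ($f{\left(X \right)} = 3 \left(\left(- \frac{19}{2}\right) 6 + 4\right) = 3 \left(-57 + 4\right) = 3 \left(-53\right) = -159$)
$c{\left(A,t \right)} = 161$ ($c{\left(A,t \right)} = 2 - -159 = 2 + 159 = 161$)
$\left(18 + c{\left(\frac{0}{-4},-2 \right)}\right) \left(-33\right) = \left(18 + 161\right) \left(-33\right) = 179 \left(-33\right) = -5907$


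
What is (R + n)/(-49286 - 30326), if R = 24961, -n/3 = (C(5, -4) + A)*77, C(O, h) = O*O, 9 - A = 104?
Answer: -41131/79612 ≈ -0.51664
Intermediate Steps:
A = -95 (A = 9 - 1*104 = 9 - 104 = -95)
C(O, h) = O**2
n = 16170 (n = -3*(5**2 - 95)*77 = -3*(25 - 95)*77 = -(-210)*77 = -3*(-5390) = 16170)
(R + n)/(-49286 - 30326) = (24961 + 16170)/(-49286 - 30326) = 41131/(-79612) = 41131*(-1/79612) = -41131/79612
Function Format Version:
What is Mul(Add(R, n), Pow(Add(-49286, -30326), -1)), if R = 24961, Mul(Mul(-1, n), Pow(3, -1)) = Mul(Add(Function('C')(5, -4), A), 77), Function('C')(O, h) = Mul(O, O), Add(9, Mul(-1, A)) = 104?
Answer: Rational(-41131, 79612) ≈ -0.51664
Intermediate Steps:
A = -95 (A = Add(9, Mul(-1, 104)) = Add(9, -104) = -95)
Function('C')(O, h) = Pow(O, 2)
n = 16170 (n = Mul(-3, Mul(Add(Pow(5, 2), -95), 77)) = Mul(-3, Mul(Add(25, -95), 77)) = Mul(-3, Mul(-70, 77)) = Mul(-3, -5390) = 16170)
Mul(Add(R, n), Pow(Add(-49286, -30326), -1)) = Mul(Add(24961, 16170), Pow(Add(-49286, -30326), -1)) = Mul(41131, Pow(-79612, -1)) = Mul(41131, Rational(-1, 79612)) = Rational(-41131, 79612)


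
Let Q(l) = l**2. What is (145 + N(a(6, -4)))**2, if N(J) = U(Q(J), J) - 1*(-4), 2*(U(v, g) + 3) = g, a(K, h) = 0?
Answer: 21316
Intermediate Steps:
U(v, g) = -3 + g/2
N(J) = 1 + J/2 (N(J) = (-3 + J/2) - 1*(-4) = (-3 + J/2) + 4 = 1 + J/2)
(145 + N(a(6, -4)))**2 = (145 + (1 + (1/2)*0))**2 = (145 + (1 + 0))**2 = (145 + 1)**2 = 146**2 = 21316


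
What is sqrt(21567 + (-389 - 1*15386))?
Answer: 4*sqrt(362) ≈ 76.105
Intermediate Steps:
sqrt(21567 + (-389 - 1*15386)) = sqrt(21567 + (-389 - 15386)) = sqrt(21567 - 15775) = sqrt(5792) = 4*sqrt(362)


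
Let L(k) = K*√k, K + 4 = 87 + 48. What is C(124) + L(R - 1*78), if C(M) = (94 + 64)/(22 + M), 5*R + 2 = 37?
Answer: 79/73 + 131*I*√71 ≈ 1.0822 + 1103.8*I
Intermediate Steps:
R = 7 (R = -⅖ + (⅕)*37 = -⅖ + 37/5 = 7)
K = 131 (K = -4 + (87 + 48) = -4 + 135 = 131)
L(k) = 131*√k
C(M) = 158/(22 + M)
C(124) + L(R - 1*78) = 158/(22 + 124) + 131*√(7 - 1*78) = 158/146 + 131*√(7 - 78) = 158*(1/146) + 131*√(-71) = 79/73 + 131*(I*√71) = 79/73 + 131*I*√71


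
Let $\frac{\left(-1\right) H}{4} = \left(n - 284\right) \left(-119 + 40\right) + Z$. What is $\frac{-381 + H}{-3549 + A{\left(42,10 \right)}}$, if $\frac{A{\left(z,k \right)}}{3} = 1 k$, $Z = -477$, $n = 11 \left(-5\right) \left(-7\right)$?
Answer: $- \frac{33443}{3519} \approx -9.5036$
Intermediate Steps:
$n = 385$ ($n = \left(-55\right) \left(-7\right) = 385$)
$A{\left(z,k \right)} = 3 k$ ($A{\left(z,k \right)} = 3 \cdot 1 k = 3 k$)
$H = 33824$ ($H = - 4 \left(\left(385 - 284\right) \left(-119 + 40\right) - 477\right) = - 4 \left(101 \left(-79\right) - 477\right) = - 4 \left(-7979 - 477\right) = \left(-4\right) \left(-8456\right) = 33824$)
$\frac{-381 + H}{-3549 + A{\left(42,10 \right)}} = \frac{-381 + 33824}{-3549 + 3 \cdot 10} = \frac{33443}{-3549 + 30} = \frac{33443}{-3519} = 33443 \left(- \frac{1}{3519}\right) = - \frac{33443}{3519}$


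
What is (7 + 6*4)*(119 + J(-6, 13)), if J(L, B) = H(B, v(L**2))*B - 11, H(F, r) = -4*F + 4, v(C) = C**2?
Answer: -15996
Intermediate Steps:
H(F, r) = 4 - 4*F
J(L, B) = -11 + B*(4 - 4*B) (J(L, B) = (4 - 4*B)*B - 11 = B*(4 - 4*B) - 11 = -11 + B*(4 - 4*B))
(7 + 6*4)*(119 + J(-6, 13)) = (7 + 6*4)*(119 + (-11 - 4*13*(-1 + 13))) = (7 + 24)*(119 + (-11 - 4*13*12)) = 31*(119 + (-11 - 624)) = 31*(119 - 635) = 31*(-516) = -15996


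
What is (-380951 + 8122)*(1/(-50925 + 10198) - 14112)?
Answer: 214279525083325/40727 ≈ 5.2614e+9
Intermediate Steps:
(-380951 + 8122)*(1/(-50925 + 10198) - 14112) = -372829*(1/(-40727) - 14112) = -372829*(-1/40727 - 14112) = -372829*(-574739425/40727) = 214279525083325/40727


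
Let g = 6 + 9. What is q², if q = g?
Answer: 225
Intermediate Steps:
g = 15
q = 15
q² = 15² = 225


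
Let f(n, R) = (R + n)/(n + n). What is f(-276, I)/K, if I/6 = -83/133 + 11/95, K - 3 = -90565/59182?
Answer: 457595224/1330374395 ≈ 0.34396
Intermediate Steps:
K = 86981/59182 (K = 3 - 90565/59182 = 86981/59182 ≈ 1.4697)
I = -2028/665 (I = 6*(-83/133 + 11/95) = 6*(-338/665) = -2028/665 ≈ -3.0496)
f(n, R) = (R + n)/(2*n) (f(n, R) = (R + n)/((2*n)) = (R + n)*(1/(2*n)) = (R + n)/(2*n))
f(-276, I)/K = ((½)*(-2028/665 - 276)/(-276))/(86981/59182) = ((½)*(-1/276)*(-185568/665))*(59182/86981) = (7732/15295)*(59182/86981) = 457595224/1330374395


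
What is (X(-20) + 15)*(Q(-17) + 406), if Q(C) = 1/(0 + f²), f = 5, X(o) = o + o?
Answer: -10151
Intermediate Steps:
X(o) = 2*o
Q(C) = 1/25 (Q(C) = 1/(0 + 5²) = 1/(0 + 25) = 1/25)
(X(-20) + 15)*(Q(-17) + 406) = (2*(-20) + 15)*(1/25 + 406) = (-40 + 15)*(10151/25) = -25*10151/25 = -10151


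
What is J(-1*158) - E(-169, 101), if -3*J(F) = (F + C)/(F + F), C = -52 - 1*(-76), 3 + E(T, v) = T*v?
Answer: 8092061/474 ≈ 17072.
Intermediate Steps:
E(T, v) = -3 + T*v
C = 24 (C = -52 + 76 = 24)
J(F) = -(24 + F)/(6*F) (J(F) = -(F + 24)/(3*(F + F)) = -(24 + F)/(3*(2*F)) = -(24 + F)*1/(2*F)/3 = -(24 + F)/(6*F))
J(-1*158) - E(-169, 101) = (-24 - (-1)*158)/(6*((-1*158))) - (-3 - 169*101) = (⅙)*(-24 - 1*(-158))/(-158) - (-3 - 17069) = (⅙)*(-1/158)*(-24 + 158) - 1*(-17072) = (⅙)*(-1/158)*134 + 17072 = -67/474 + 17072 = 8092061/474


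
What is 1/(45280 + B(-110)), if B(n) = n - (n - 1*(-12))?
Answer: 1/45268 ≈ 2.2091e-5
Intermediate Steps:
B(n) = -12 (B(n) = n - (n + 12) = n - (12 + n) = n + (-12 - n) = -12)
1/(45280 + B(-110)) = 1/(45280 - 12) = 1/45268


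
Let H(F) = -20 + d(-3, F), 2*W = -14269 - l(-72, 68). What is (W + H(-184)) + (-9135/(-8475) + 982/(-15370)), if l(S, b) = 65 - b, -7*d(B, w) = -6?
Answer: -8694106495/1215767 ≈ -7151.1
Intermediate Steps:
d(B, w) = 6/7 (d(B, w) = -⅐*(-6) = 6/7)
W = -7133 (W = (-14269 - (65 - 1*68))/2 = (-14269 - (65 - 68))/2 = (-14269 - 1*(-3))/2 = (-14269 + 3)/2 = (½)*(-14266) = -7133)
H(F) = -134/7 (H(F) = -20 + 6/7 = -134/7)
(W + H(-184)) + (-9135/(-8475) + 982/(-15370)) = (-7133 - 134/7) + (-9135/(-8475) + 982/(-15370)) = -50065/7 + (-9135*(-1/8475) + 982*(-1/15370)) = -50065/7 + (609/565 - 491/7685) = -50065/7 + 176110/173681 = -8694106495/1215767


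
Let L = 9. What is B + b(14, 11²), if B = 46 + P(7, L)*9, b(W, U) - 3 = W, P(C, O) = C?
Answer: 126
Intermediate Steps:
b(W, U) = 3 + W
B = 109 (B = 46 + 7*9 = 46 + 63 = 109)
B + b(14, 11²) = 109 + (3 + 14) = 109 + 17 = 126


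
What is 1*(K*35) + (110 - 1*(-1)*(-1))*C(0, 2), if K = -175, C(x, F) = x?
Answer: -6125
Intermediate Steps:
1*(K*35) + (110 - 1*(-1)*(-1))*C(0, 2) = 1*(-175*35) + (110 - 1*(-1)*(-1))*0 = 1*(-6125) + (110 + 1*(-1))*0 = -6125 + (110 - 1)*0 = -6125 + 109*0 = -6125 + 0 = -6125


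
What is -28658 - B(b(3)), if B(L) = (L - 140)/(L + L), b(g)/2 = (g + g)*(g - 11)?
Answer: -1375643/48 ≈ -28659.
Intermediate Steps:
b(g) = 4*g*(-11 + g) (b(g) = 2*((g + g)*(g - 11)) = 2*((2*g)*(-11 + g)) = 2*(2*g*(-11 + g)) = 4*g*(-11 + g))
B(L) = (-140 + L)/(2*L) (B(L) = (-140 + L)/((2*L)) = (-140 + L)*(1/(2*L)) = (-140 + L)/(2*L))
-28658 - B(b(3)) = -28658 - (-140 + 4*3*(-11 + 3))/(2*(4*3*(-11 + 3))) = -28658 - (-140 + 4*3*(-8))/(2*(4*3*(-8))) = -28658 - (-140 - 96)/(2*(-96)) = -28658 - (-1)*(-236)/(2*96) = -28658 - 1*59/48 = -28658 - 59/48 = -1375643/48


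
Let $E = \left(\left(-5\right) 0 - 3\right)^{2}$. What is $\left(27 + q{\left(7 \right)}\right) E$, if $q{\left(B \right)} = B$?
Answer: $306$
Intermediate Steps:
$E = 9$ ($E = \left(0 - 3\right)^{2} = \left(-3\right)^{2} = 9$)
$\left(27 + q{\left(7 \right)}\right) E = \left(27 + 7\right) 9 = 34 \cdot 9 = 306$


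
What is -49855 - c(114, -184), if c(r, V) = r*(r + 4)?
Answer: -63307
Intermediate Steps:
c(r, V) = r*(4 + r)
-49855 - c(114, -184) = -49855 - 114*(4 + 114) = -49855 - 114*118 = -49855 - 1*13452 = -49855 - 13452 = -63307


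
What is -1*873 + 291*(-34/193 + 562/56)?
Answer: 10787079/5404 ≈ 1996.1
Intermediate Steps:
-1*873 + 291*(-34/193 + 562/56) = -873 + 291*(-34*1/193 + 562*(1/56)) = -873 + 291*(-34/193 + 281/28) = -873 + 291*(53281/5404) = -873 + 15504771/5404 = 10787079/5404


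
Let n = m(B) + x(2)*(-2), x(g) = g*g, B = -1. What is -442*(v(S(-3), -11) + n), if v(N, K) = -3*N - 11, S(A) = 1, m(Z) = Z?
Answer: 10166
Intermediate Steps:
x(g) = g**2
v(N, K) = -11 - 3*N
n = -9 (n = -1 + 2**2*(-2) = -1 + 4*(-2) = -1 - 8 = -9)
-442*(v(S(-3), -11) + n) = -442*((-11 - 3*1) - 9) = -442*((-11 - 3) - 9) = -442*(-14 - 9) = -442*(-23) = 10166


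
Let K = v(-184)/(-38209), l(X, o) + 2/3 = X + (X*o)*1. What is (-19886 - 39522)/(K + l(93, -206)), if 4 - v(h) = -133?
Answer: 851220102/273180073 ≈ 3.1160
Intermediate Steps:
v(h) = 137 (v(h) = 4 - 1*(-133) = 4 + 133 = 137)
l(X, o) = -2/3 + X + X*o (l(X, o) = -2/3 + (X + (X*o)*1) = -2/3 + (X + X*o) = -2/3 + X + X*o)
K = -137/38209 (K = 137/(-38209) = 137*(-1/38209) = -137/38209 ≈ -0.0035855)
(-19886 - 39522)/(K + l(93, -206)) = (-19886 - 39522)/(-137/38209 + (-2/3 + 93 + 93*(-206))) = -59408/(-137/38209 + (-2/3 + 93 - 19158)) = -59408/(-137/38209 - 57197/3) = -59408/(-2185440584/114627) = -59408*(-114627/2185440584) = 851220102/273180073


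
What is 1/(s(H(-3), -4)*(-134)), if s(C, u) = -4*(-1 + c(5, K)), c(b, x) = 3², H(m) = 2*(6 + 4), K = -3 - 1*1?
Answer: 1/4288 ≈ 0.00023321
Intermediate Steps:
K = -4 (K = -3 - 1 = -4)
H(m) = 20 (H(m) = 2*10 = 20)
c(b, x) = 9
s(C, u) = -32 (s(C, u) = -4*(-1 + 9) = -4*8 = -32)
1/(s(H(-3), -4)*(-134)) = 1/(-32*(-134)) = 1/4288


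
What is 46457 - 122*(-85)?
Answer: 56827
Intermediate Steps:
46457 - 122*(-85) = 46457 - 1*(-10370) = 46457 + 10370 = 56827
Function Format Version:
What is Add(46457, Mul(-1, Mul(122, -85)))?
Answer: 56827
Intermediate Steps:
Add(46457, Mul(-1, Mul(122, -85))) = Add(46457, Mul(-1, -10370)) = Add(46457, 10370) = 56827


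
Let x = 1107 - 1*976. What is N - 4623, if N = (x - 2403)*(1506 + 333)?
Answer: -4182831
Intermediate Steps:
x = 131 (x = 1107 - 976 = 131)
N = -4178208 (N = (131 - 2403)*(1506 + 333) = -2272*1839 = -4178208)
N - 4623 = -4178208 - 4623 = -4182831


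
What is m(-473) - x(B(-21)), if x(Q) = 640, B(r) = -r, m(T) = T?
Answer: -1113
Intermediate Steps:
m(-473) - x(B(-21)) = -473 - 1*640 = -473 - 640 = -1113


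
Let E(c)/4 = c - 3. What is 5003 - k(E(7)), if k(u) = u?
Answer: 4987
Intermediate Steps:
E(c) = -12 + 4*c (E(c) = 4*(c - 3) = 4*(-3 + c) = -12 + 4*c)
5003 - k(E(7)) = 5003 - (-12 + 4*7) = 5003 - (-12 + 28) = 5003 - 1*16 = 5003 - 16 = 4987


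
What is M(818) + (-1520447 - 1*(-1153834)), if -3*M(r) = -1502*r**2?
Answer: 1003924409/3 ≈ 3.3464e+8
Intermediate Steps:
M(r) = 1502*r**2/3 (M(r) = -(-1502)*r**2/3 = 1502*r**2/3)
M(818) + (-1520447 - 1*(-1153834)) = (1502/3)*818**2 + (-1520447 - 1*(-1153834)) = (1502/3)*669124 + (-1520447 + 1153834) = 1005024248/3 - 366613 = 1003924409/3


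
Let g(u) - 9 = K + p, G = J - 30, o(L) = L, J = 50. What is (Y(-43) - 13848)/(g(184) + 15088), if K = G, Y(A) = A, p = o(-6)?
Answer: -13891/15111 ≈ -0.91926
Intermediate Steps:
p = -6
G = 20 (G = 50 - 30 = 20)
K = 20
g(u) = 23 (g(u) = 9 + (20 - 6) = 9 + 14 = 23)
(Y(-43) - 13848)/(g(184) + 15088) = (-43 - 13848)/(23 + 15088) = -13891/15111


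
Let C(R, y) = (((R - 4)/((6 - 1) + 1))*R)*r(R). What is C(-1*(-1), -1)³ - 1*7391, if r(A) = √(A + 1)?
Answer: -7391 - √2/4 ≈ -7391.4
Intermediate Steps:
r(A) = √(1 + A)
C(R, y) = R*√(1 + R)*(-⅔ + R/6) (C(R, y) = (((R - 4)/((6 - 1) + 1))*R)*√(1 + R) = (((-4 + R)/(5 + 1))*R)*√(1 + R) = (((-4 + R)/6)*R)*√(1 + R) = (((-4 + R)*(⅙))*R)*√(1 + R) = ((-⅔ + R/6)*R)*√(1 + R) = (R*(-⅔ + R/6))*√(1 + R) = R*√(1 + R)*(-⅔ + R/6))
C(-1*(-1), -1)³ - 1*7391 = ((-1*(-1))*√(1 - 1*(-1))*(-4 - 1*(-1))/6)³ - 1*7391 = ((⅙)*1*√(1 + 1)*(-4 + 1))³ - 7391 = ((⅙)*1*√2*(-3))³ - 7391 = (-√2/2)³ - 7391 = -√2/4 - 7391 = -7391 - √2/4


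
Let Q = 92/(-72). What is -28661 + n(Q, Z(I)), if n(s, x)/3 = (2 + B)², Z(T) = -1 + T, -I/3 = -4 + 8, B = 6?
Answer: -28469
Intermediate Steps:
I = -12 (I = -3*(-4 + 8) = -3*4 = -12)
Q = -23/18 (Q = 92*(-1/72) = -23/18 ≈ -1.2778)
n(s, x) = 192 (n(s, x) = 3*(2 + 6)² = 3*8² = 3*64 = 192)
-28661 + n(Q, Z(I)) = -28661 + 192 = -28469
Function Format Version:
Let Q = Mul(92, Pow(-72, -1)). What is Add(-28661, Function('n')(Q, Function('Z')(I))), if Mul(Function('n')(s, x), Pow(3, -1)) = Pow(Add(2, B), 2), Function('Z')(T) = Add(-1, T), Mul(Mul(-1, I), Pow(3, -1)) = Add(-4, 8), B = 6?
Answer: -28469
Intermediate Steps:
I = -12 (I = Mul(-3, Add(-4, 8)) = Mul(-3, 4) = -12)
Q = Rational(-23, 18) (Q = Mul(92, Rational(-1, 72)) = Rational(-23, 18) ≈ -1.2778)
Function('n')(s, x) = 192 (Function('n')(s, x) = Mul(3, Pow(Add(2, 6), 2)) = Mul(3, Pow(8, 2)) = Mul(3, 64) = 192)
Add(-28661, Function('n')(Q, Function('Z')(I))) = Add(-28661, 192) = -28469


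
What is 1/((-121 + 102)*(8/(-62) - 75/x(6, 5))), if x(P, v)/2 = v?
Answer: 62/8987 ≈ 0.0068989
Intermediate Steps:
x(P, v) = 2*v
1/((-121 + 102)*(8/(-62) - 75/x(6, 5))) = 1/((-121 + 102)*(8/(-62) - 75/(2*5))) = 1/(-19*(8*(-1/62) - 75/10)) = 1/(-19*(-4/31 - 75*1/10)) = 1/(-19*(-4/31 - 15/2)) = 1/(-19*(-473/62)) = 1/(8987/62) = 62/8987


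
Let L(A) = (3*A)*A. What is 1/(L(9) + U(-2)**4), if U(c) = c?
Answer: 1/259 ≈ 0.0038610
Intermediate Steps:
L(A) = 3*A**2
1/(L(9) + U(-2)**4) = 1/(3*9**2 + (-2)**4) = 1/(3*81 + 16) = 1/(243 + 16) = 1/259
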